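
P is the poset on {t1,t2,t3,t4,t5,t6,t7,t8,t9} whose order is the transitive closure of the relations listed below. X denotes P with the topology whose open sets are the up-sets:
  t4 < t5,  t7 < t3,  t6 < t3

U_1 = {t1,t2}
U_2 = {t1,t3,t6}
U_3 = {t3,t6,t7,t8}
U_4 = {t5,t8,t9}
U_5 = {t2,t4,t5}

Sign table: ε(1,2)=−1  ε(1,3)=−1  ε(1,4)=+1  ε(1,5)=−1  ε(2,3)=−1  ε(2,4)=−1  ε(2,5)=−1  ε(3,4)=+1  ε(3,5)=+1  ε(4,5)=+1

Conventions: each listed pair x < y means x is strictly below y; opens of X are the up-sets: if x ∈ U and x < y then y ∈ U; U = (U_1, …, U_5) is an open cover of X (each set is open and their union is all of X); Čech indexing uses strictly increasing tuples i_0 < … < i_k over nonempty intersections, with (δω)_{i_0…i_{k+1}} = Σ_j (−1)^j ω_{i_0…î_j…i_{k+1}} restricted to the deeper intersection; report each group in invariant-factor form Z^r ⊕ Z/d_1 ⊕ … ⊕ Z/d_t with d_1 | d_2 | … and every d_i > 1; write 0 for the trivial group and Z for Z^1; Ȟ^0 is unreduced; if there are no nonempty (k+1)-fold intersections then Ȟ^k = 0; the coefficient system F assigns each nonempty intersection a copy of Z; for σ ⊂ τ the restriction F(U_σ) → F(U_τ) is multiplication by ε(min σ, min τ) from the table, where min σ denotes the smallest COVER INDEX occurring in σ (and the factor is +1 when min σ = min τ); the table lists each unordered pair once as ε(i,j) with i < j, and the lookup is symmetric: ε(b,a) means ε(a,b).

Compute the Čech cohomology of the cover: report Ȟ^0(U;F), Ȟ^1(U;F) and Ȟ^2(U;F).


Ȟ^0 ≅ 0; Ȟ^1 ≅ Z/2; Ȟ^2 ≅ 0

nonempty overlaps:
  U12={t1} U15={t2} U23={t3,t6} U34={t8} U45={t5}
C dims 5,5; δ0: rk 5, SNF 1^4·2
degree 0: 5−5−0 = 0 → Ȟ^0 ≅ 0
degree 1: 5−0−5 = 0 plus torsion [2] → Ȟ^1 ≅ Z/2
degree 2: 0−0−0 = 0 → Ȟ^2 ≅ 0


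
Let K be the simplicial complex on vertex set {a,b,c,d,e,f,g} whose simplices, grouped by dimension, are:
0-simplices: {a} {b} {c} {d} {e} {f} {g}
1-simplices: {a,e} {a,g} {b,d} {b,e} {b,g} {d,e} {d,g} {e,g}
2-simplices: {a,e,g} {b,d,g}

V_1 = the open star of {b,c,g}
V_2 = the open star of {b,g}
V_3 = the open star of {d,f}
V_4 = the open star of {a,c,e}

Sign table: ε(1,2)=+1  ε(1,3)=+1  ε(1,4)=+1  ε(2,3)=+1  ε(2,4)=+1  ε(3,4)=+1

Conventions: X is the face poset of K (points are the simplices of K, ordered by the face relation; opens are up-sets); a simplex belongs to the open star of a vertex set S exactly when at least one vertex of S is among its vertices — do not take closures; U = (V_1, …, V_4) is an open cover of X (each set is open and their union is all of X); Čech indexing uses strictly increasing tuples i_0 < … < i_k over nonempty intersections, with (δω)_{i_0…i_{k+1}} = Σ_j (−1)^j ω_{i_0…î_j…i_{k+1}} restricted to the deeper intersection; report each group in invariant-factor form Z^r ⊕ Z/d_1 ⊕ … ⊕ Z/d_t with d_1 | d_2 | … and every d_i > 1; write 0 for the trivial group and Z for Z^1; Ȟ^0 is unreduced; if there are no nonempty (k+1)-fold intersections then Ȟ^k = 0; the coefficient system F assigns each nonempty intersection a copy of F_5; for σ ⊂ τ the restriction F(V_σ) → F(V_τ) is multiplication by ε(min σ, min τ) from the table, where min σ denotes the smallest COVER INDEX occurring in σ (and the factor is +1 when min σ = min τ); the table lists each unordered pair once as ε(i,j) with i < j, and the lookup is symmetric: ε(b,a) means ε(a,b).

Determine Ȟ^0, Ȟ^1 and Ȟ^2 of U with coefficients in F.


Ȟ^0 ≅ Z/5,  Ȟ^1 ≅ Z/5,  Ȟ^2 ≅ 0

nonempty overlaps:
  V1={{b},{c},{g},{a,g},{b,d},{b,e},{b,g},{d,g},{e,g},{a,e,g},{b,d,g}} V2={{b},{g},{a,g},{b,d},{b,e},{b,g},{d,g},{e,g},{a,e,g},{b,d,g}} V3={{d},{f},{b,d},{d,e},{d,g},{b,d,g}} V4={{a},{c},{e},{a,e},{a,g},{b,e},{d,e},{e,g},{a,e,g}}
  V12={{b},{g},{a,g},{b,d},{b,e},{b,g},{d,g},{e,g},{a,e,g},{b,d,g}} V13={{b,d},{d,g},{b,d,g}} V14={{c},{a,g},{b,e},{e,g},{a,e,g}} V23={{b,d},{d,g},{b,d,g}} V24={{a,g},{b,e},{e,g},{a,e,g}} V34={{d,e}}
  V123={{b,d},{d,g},{b,d,g}} V124={{a,g},{b,e},{e,g},{a,e,g}}
C dims 4,6,2; δ0: rk_F5 3; δ1: rk_F5 2
degree 0: 4−3−0 = 1 → Ȟ^0 ≅ Z/5
degree 1: 6−2−3 = 1 → Ȟ^1 ≅ Z/5
degree 2: 2−0−2 = 0 → Ȟ^2 ≅ 0


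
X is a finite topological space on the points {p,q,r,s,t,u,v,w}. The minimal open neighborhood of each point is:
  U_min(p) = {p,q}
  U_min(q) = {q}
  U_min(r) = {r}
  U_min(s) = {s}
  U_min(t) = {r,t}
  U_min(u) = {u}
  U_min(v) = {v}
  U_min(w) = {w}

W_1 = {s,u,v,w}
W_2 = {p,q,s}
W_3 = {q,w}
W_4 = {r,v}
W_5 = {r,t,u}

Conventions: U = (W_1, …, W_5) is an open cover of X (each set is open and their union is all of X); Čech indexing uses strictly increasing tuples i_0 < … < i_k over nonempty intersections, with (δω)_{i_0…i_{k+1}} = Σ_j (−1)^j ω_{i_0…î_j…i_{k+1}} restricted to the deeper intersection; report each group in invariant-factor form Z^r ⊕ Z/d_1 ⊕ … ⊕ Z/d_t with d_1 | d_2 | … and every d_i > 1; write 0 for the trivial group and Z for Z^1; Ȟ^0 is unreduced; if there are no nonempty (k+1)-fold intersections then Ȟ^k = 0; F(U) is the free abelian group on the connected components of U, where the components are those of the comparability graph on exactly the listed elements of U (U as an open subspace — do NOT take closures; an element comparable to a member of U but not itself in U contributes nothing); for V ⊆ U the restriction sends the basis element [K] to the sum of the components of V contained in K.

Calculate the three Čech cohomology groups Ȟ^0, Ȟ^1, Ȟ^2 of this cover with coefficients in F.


Ȟ^0 = Z^6,  Ȟ^1 = 0,  Ȟ^2 = 0

nerve simplices:
  W12={s} W13={w} W14={v} W15={u} W23={q} W45={r}
components per intersection:
  W1: {s} {u} {v} {w}
  W2: {p,q} {s}
  W3: {q} {w}
  W4: {r} {v}
  W5: {r,t} {u}
  W12: {s}
  W13: {w}
  W14: {v}
  W15: {u}
  W23: {q}
  W45: {r}
C dims 12,6; δ0: rk 6, SNF 1^6
degree 0: 12−6−0 = 6 → Ȟ^0 ≅ Z^6
degree 1: 6−0−6 = 0 → Ȟ^1 ≅ 0
degree 2: 0−0−0 = 0 → Ȟ^2 ≅ 0


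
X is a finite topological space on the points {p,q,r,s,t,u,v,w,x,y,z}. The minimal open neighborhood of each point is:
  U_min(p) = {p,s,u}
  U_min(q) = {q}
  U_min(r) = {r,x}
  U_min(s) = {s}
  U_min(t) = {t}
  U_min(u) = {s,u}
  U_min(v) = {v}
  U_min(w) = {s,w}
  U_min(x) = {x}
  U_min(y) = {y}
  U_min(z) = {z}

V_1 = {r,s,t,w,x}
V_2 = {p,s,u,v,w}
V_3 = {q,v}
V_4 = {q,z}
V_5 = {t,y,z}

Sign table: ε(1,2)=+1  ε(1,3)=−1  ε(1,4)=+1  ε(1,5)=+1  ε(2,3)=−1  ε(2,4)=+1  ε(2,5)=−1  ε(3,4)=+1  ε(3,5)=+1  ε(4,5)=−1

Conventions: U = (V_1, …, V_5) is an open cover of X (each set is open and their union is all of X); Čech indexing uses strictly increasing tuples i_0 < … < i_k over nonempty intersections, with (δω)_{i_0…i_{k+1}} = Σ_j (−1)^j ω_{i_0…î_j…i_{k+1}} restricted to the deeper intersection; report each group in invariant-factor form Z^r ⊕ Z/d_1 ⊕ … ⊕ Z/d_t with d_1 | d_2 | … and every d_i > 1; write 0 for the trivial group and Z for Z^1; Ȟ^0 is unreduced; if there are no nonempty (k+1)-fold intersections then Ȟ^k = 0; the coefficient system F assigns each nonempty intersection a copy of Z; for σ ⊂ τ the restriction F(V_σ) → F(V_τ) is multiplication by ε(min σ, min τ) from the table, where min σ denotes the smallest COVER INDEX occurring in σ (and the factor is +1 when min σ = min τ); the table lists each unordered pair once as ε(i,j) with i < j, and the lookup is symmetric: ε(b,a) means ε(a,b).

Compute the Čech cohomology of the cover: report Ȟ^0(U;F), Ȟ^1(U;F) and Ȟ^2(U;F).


Ȟ^0(U;F) ≅ Z, Ȟ^1(U;F) ≅ Z and Ȟ^2(U;F) ≅ 0

nerve of the cover:
  V12={s,w} V15={t} V23={v} V34={q} V45={z}
C dims 5,5; δ0: rk 4, SNF 1^4
Ȟ^0 = (5 − 4) − 0 = 1, so Ȟ^0 ≅ Z
Ȟ^1 = (5 − 0) − 4 = 1, so Ȟ^1 ≅ Z
Ȟ^2 = (0 − 0) − 0 = 0, so Ȟ^2 ≅ 0


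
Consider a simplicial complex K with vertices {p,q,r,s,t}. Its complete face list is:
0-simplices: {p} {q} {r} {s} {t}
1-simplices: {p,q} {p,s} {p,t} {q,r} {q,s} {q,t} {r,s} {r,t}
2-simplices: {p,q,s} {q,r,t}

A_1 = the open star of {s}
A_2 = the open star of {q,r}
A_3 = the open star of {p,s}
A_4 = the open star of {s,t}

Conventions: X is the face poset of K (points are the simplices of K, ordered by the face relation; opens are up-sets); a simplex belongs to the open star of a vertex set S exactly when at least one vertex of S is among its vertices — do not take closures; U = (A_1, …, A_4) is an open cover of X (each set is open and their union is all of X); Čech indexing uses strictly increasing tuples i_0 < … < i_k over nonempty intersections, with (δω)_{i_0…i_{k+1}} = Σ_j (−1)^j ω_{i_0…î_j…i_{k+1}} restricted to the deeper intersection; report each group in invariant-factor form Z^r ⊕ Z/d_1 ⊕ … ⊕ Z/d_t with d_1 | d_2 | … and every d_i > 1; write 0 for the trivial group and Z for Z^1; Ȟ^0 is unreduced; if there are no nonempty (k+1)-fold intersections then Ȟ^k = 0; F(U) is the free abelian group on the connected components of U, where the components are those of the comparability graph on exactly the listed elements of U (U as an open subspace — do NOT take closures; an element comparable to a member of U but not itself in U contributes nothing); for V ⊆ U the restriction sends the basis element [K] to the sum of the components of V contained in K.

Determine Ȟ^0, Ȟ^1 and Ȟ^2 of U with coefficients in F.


Ȟ^0(U;F) ≅ Z, Ȟ^1(U;F) ≅ Z^2 and Ȟ^2(U;F) ≅ 0

nonempty intersections:
  A1={{s},{p,s},{q,s},{r,s},{p,q,s}} A2={{q},{r},{p,q},{q,r},{q,s},{q,t},{r,s},{r,t},{p,q,s},{q,r,t}} A3={{p},{s},{p,q},{p,s},{p,t},{q,s},{r,s},{p,q,s}} A4={{s},{t},{p,s},{p,t},{q,s},{q,t},{r,s},{r,t},{p,q,s},{q,r,t}}
  A12={{q,s},{r,s},{p,q,s}} A13={{s},{p,s},{q,s},{r,s},{p,q,s}} A14={{s},{p,s},{q,s},{r,s},{p,q,s}} A23={{p,q},{q,s},{r,s},{p,q,s}} A24={{q,s},{q,t},{r,s},{r,t},{p,q,s},{q,r,t}} A34={{s},{p,s},{p,t},{q,s},{r,s},{p,q,s}}
  A123={{q,s},{r,s},{p,q,s}} A124={{q,s},{r,s},{p,q,s}} A134={{s},{p,s},{q,s},{r,s},{p,q,s}} A234={{q,s},{r,s},{p,q,s}}
  A1234={{q,s},{r,s},{p,q,s}}
components per intersection:
  A1: {{s},{p,s},{q,s},{r,s},{p,q,s}}
  A2: {{q},{r},{p,q},{q,r},{q,s},{q,t},{r,s},{r,t},{p,q,s},{q,r,t}}
  A3: {{p},{s},{p,q},{p,s},{p,t},{q,s},{r,s},{p,q,s}}
  A4: {{s},{p,s},{q,s},{r,s},{p,q,s}} {{t},{p,t},{q,t},{r,t},{q,r,t}}
  A12: {{q,s},{p,q,s}} {{r,s}}
  A13: {{s},{p,s},{q,s},{r,s},{p,q,s}}
  A14: {{s},{p,s},{q,s},{r,s},{p,q,s}}
  A23: {{p,q},{q,s},{p,q,s}} {{r,s}}
  A24: {{q,s},{p,q,s}} {{q,t},{r,t},{q,r,t}} {{r,s}}
  A34: {{s},{p,s},{q,s},{r,s},{p,q,s}} {{p,t}}
  A123: {{q,s},{p,q,s}} {{r,s}}
  A124: {{q,s},{p,q,s}} {{r,s}}
  A134: {{s},{p,s},{q,s},{r,s},{p,q,s}}
  A234: {{q,s},{p,q,s}} {{r,s}}
  A1234: {{q,s},{p,q,s}} {{r,s}}
C dims 5,11,7,2; δ0: rk 4, SNF 1^4; δ1: rk 5, SNF 1^5; δ2: rk 2, SNF 1^2
Ȟ^0: (5−4)−0=1 ⇒ Z
Ȟ^1: (11−5)−4=2 ⇒ Z^2
Ȟ^2: (7−2)−5=0 ⇒ 0


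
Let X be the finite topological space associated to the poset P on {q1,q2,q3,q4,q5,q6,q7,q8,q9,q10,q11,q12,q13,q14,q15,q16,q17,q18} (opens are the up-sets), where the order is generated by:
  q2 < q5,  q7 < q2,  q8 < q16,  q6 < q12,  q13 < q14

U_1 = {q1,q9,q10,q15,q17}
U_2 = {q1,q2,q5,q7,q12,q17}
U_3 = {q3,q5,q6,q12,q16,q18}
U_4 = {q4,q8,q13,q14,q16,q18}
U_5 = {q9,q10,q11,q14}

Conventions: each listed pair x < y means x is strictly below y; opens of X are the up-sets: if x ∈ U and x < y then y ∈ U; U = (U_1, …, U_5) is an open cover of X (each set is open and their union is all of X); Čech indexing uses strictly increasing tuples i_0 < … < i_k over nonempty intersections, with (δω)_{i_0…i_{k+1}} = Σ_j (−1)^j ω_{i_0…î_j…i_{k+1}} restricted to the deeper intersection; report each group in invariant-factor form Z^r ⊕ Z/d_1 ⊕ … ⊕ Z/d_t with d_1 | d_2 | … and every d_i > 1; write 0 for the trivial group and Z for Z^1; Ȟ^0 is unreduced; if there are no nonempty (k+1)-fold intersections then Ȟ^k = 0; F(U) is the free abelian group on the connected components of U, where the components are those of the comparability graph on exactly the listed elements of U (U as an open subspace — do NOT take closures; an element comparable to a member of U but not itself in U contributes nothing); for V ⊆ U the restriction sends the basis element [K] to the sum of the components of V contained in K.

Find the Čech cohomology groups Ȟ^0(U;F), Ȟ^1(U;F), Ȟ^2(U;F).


Ȟ^0(U;F) ≅ Z^13, Ȟ^1(U;F) ≅ 0, Ȟ^2(U;F) ≅ 0

intersection data:
  U12={q1,q17} U15={q9,q10} U23={q5,q12} U34={q16,q18} U45={q14}
components per intersection:
  U1: {q1} {q9} {q10} {q15} {q17}
  U2: {q1} {q2,q5,q7} {q12} {q17}
  U3: {q3} {q5} {q6,q12} {q16} {q18}
  U4: {q4} {q8,q16} {q13,q14} {q18}
  U5: {q9} {q10} {q11} {q14}
  U12: {q1} {q17}
  U15: {q9} {q10}
  U23: {q5} {q12}
  U34: {q16} {q18}
  U45: {q14}
C dims 22,9; δ0: rk 9, SNF 1^9
Ȟ^0 = (22 − 9) − 0 = 13, so Ȟ^0 ≅ Z^13
Ȟ^1 = (9 − 0) − 9 = 0, so Ȟ^1 ≅ 0
Ȟ^2 = (0 − 0) − 0 = 0, so Ȟ^2 ≅ 0


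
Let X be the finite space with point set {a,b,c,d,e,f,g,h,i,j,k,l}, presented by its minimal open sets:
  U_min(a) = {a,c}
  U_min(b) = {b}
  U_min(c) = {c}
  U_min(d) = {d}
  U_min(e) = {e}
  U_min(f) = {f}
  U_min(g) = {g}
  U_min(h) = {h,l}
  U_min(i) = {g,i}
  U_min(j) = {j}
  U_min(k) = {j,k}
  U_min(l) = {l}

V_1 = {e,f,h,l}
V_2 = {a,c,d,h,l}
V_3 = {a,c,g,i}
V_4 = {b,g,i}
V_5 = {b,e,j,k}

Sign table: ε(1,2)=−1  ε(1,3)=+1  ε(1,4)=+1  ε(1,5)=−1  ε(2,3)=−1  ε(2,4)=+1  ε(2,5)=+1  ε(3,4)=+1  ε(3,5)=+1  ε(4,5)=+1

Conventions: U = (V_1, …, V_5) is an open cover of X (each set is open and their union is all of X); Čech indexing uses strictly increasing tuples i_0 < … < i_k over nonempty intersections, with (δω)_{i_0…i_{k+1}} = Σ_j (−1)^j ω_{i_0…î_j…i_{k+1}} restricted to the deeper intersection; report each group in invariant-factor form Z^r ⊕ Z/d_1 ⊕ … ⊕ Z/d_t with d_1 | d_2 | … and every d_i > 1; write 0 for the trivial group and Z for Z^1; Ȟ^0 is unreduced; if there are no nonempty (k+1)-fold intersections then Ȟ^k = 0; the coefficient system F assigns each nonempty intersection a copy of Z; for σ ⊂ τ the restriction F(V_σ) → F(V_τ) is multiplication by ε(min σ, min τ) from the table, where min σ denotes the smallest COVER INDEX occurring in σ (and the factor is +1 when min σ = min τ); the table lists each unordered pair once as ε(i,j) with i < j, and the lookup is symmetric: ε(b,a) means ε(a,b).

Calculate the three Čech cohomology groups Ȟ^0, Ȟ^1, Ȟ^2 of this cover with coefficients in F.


nerve of the cover:
  V12={h,l} V15={e} V23={a,c} V34={g,i} V45={b}
C dims 5,5; δ0: rk 5, SNF 1^4·2
Ȟ^0 = (5 − 5) − 0 = 0, so Ȟ^0 ≅ 0
Ȟ^1 = (5 − 0) − 5 = 0 plus torsion [2], so Ȟ^1 ≅ Z/2
Ȟ^2 = (0 − 0) − 0 = 0, so Ȟ^2 ≅ 0

Ȟ^0 ≅ 0, Ȟ^1 ≅ Z/2, Ȟ^2 ≅ 0


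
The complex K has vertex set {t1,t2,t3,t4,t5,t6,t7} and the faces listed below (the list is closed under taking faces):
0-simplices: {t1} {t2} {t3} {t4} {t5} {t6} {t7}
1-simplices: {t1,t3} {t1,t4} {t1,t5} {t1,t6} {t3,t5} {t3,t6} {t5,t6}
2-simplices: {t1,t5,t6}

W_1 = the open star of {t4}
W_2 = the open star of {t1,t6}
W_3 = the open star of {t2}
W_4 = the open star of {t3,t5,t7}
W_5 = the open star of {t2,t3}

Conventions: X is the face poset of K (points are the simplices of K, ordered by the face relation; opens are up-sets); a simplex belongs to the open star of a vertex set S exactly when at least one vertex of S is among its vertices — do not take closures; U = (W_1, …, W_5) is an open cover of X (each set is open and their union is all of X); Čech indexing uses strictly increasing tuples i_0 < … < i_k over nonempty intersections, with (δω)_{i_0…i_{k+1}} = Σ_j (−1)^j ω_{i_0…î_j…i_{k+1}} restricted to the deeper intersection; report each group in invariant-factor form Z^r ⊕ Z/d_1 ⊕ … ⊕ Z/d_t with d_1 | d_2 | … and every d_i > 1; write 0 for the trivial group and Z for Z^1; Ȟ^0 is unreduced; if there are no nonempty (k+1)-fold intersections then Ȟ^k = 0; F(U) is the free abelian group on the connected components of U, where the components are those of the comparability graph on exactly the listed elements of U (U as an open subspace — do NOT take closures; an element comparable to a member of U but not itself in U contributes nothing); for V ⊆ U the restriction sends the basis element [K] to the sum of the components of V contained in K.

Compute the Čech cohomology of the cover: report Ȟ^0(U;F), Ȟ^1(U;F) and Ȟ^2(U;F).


Ȟ^0 ≅ Z^3, Ȟ^1 ≅ Z^2, Ȟ^2 ≅ 0

cover nerve:
  W1={{t4},{t1,t4}} W2={{t1},{t6},{t1,t3},{t1,t4},{t1,t5},{t1,t6},{t3,t6},{t5,t6},{t1,t5,t6}} W3={{t2}} W4={{t3},{t5},{t7},{t1,t3},{t1,t5},{t3,t5},{t3,t6},{t5,t6},{t1,t5,t6}} W5={{t2},{t3},{t1,t3},{t3,t5},{t3,t6}}
  W12={{t1,t4}} W24={{t1,t3},{t1,t5},{t3,t6},{t5,t6},{t1,t5,t6}} W25={{t1,t3},{t3,t6}} W35={{t2}} W45={{t3},{t1,t3},{t3,t5},{t3,t6}}
  W245={{t1,t3},{t3,t6}}
components per intersection:
  W1: {{t4},{t1,t4}}
  W2: {{t1},{t6},{t1,t3},{t1,t4},{t1,t5},{t1,t6},{t3,t6},{t5,t6},{t1,t5,t6}}
  W3: {{t2}}
  W4: {{t3},{t5},{t1,t3},{t1,t5},{t3,t5},{t3,t6},{t5,t6},{t1,t5,t6}} {{t7}}
  W5: {{t2}} {{t3},{t1,t3},{t3,t5},{t3,t6}}
  W12: {{t1,t4}}
  W24: {{t1,t3}} {{t1,t5},{t5,t6},{t1,t5,t6}} {{t3,t6}}
  W25: {{t1,t3}} {{t3,t6}}
  W35: {{t2}}
  W45: {{t3},{t1,t3},{t3,t5},{t3,t6}}
  W245: {{t1,t3}} {{t3,t6}}
C dims 7,8,2; δ0: rk 4, SNF 1^4; δ1: rk 2, SNF 1^2
Ȟ^0: (7−4)−0=3 ⇒ Z^3
Ȟ^1: (8−2)−4=2 ⇒ Z^2
Ȟ^2: (2−0)−2=0 ⇒ 0


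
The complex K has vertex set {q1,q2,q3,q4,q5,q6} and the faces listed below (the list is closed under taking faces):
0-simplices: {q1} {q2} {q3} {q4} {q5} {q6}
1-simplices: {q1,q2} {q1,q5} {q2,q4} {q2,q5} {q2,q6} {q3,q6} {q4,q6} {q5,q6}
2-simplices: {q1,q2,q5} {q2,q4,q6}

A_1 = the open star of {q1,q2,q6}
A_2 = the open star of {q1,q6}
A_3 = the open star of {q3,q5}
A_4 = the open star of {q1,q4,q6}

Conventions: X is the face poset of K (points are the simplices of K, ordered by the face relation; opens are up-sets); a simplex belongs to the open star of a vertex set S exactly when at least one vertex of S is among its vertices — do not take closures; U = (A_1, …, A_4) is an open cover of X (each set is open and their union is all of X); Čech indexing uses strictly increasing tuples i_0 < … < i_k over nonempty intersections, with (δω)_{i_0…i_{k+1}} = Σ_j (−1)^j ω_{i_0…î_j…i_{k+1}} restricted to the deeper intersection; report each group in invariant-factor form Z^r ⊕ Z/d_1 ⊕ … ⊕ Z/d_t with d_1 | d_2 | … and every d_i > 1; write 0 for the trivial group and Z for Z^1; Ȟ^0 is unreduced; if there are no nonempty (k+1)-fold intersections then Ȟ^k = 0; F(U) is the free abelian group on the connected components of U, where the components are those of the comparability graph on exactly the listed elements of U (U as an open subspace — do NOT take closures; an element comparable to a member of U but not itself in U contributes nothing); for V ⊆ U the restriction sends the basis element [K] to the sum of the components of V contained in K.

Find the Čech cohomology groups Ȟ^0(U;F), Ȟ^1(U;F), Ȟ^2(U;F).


Ȟ^0 ≅ Z; Ȟ^1 ≅ Z; Ȟ^2 ≅ 0

nerve simplices:
  A1={{q1},{q2},{q6},{q1,q2},{q1,q5},{q2,q4},{q2,q5},{q2,q6},{q3,q6},{q4,q6},{q5,q6},{q1,q2,q5},{q2,q4,q6}} A2={{q1},{q6},{q1,q2},{q1,q5},{q2,q6},{q3,q6},{q4,q6},{q5,q6},{q1,q2,q5},{q2,q4,q6}} A3={{q3},{q5},{q1,q5},{q2,q5},{q3,q6},{q5,q6},{q1,q2,q5}} A4={{q1},{q4},{q6},{q1,q2},{q1,q5},{q2,q4},{q2,q6},{q3,q6},{q4,q6},{q5,q6},{q1,q2,q5},{q2,q4,q6}}
  A12={{q1},{q6},{q1,q2},{q1,q5},{q2,q6},{q3,q6},{q4,q6},{q5,q6},{q1,q2,q5},{q2,q4,q6}} A13={{q1,q5},{q2,q5},{q3,q6},{q5,q6},{q1,q2,q5}} A14={{q1},{q6},{q1,q2},{q1,q5},{q2,q4},{q2,q6},{q3,q6},{q4,q6},{q5,q6},{q1,q2,q5},{q2,q4,q6}} A23={{q1,q5},{q3,q6},{q5,q6},{q1,q2,q5}} A24={{q1},{q6},{q1,q2},{q1,q5},{q2,q6},{q3,q6},{q4,q6},{q5,q6},{q1,q2,q5},{q2,q4,q6}} A34={{q1,q5},{q3,q6},{q5,q6},{q1,q2,q5}}
  A123={{q1,q5},{q3,q6},{q5,q6},{q1,q2,q5}} A124={{q1},{q6},{q1,q2},{q1,q5},{q2,q6},{q3,q6},{q4,q6},{q5,q6},{q1,q2,q5},{q2,q4,q6}} A134={{q1,q5},{q3,q6},{q5,q6},{q1,q2,q5}} A234={{q1,q5},{q3,q6},{q5,q6},{q1,q2,q5}}
  A1234={{q1,q5},{q3,q6},{q5,q6},{q1,q2,q5}}
components per intersection:
  A1: {{q1},{q2},{q6},{q1,q2},{q1,q5},{q2,q4},{q2,q5},{q2,q6},{q3,q6},{q4,q6},{q5,q6},{q1,q2,q5},{q2,q4,q6}}
  A2: {{q1},{q1,q2},{q1,q5},{q1,q2,q5}} {{q6},{q2,q6},{q3,q6},{q4,q6},{q5,q6},{q2,q4,q6}}
  A3: {{q3},{q3,q6}} {{q5},{q1,q5},{q2,q5},{q5,q6},{q1,q2,q5}}
  A4: {{q1},{q1,q2},{q1,q5},{q1,q2,q5}} {{q4},{q6},{q2,q4},{q2,q6},{q3,q6},{q4,q6},{q5,q6},{q2,q4,q6}}
  A12: {{q1},{q1,q2},{q1,q5},{q1,q2,q5}} {{q6},{q2,q6},{q3,q6},{q4,q6},{q5,q6},{q2,q4,q6}}
  A13: {{q1,q5},{q2,q5},{q1,q2,q5}} {{q3,q6}} {{q5,q6}}
  A14: {{q1},{q1,q2},{q1,q5},{q1,q2,q5}} {{q6},{q2,q4},{q2,q6},{q3,q6},{q4,q6},{q5,q6},{q2,q4,q6}}
  A23: {{q1,q5},{q1,q2,q5}} {{q3,q6}} {{q5,q6}}
  A24: {{q1},{q1,q2},{q1,q5},{q1,q2,q5}} {{q6},{q2,q6},{q3,q6},{q4,q6},{q5,q6},{q2,q4,q6}}
  A34: {{q1,q5},{q1,q2,q5}} {{q3,q6}} {{q5,q6}}
  A123: {{q1,q5},{q1,q2,q5}} {{q3,q6}} {{q5,q6}}
  A124: {{q1},{q1,q2},{q1,q5},{q1,q2,q5}} {{q6},{q2,q6},{q3,q6},{q4,q6},{q5,q6},{q2,q4,q6}}
  A134: {{q1,q5},{q1,q2,q5}} {{q3,q6}} {{q5,q6}}
  A234: {{q1,q5},{q1,q2,q5}} {{q3,q6}} {{q5,q6}}
  A1234: {{q1,q5},{q1,q2,q5}} {{q3,q6}} {{q5,q6}}
C dims 7,15,11,3; δ0: rk 6, SNF 1^6; δ1: rk 8, SNF 1^8; δ2: rk 3, SNF 1^3
degree 0: 7−6−0 = 1 → Ȟ^0 ≅ Z
degree 1: 15−8−6 = 1 → Ȟ^1 ≅ Z
degree 2: 11−3−8 = 0 → Ȟ^2 ≅ 0


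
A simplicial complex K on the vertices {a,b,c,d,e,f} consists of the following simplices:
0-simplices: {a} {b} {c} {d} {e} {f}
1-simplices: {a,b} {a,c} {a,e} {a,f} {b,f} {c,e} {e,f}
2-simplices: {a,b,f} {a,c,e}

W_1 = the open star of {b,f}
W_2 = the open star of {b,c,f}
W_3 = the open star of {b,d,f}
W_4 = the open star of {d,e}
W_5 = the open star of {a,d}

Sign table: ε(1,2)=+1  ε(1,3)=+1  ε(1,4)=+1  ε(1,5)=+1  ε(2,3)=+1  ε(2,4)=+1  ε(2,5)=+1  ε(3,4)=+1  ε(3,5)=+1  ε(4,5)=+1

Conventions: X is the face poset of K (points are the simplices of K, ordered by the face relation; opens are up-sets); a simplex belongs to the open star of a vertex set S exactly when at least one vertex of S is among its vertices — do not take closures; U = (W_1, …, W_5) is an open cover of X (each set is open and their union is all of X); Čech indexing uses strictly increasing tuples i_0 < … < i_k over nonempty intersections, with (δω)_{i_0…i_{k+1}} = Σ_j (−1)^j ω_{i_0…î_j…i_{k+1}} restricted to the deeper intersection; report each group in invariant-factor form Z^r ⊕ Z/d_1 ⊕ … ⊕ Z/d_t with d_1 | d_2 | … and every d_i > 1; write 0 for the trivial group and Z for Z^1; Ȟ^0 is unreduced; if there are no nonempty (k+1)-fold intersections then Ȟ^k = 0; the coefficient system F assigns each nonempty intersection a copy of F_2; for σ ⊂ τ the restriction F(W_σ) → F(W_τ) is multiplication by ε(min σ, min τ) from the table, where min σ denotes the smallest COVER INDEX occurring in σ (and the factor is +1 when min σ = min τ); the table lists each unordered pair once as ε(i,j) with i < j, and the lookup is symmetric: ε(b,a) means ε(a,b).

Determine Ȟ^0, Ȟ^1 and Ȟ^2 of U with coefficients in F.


Ȟ^0 ≅ Z/2,  Ȟ^1 ≅ 0,  Ȟ^2 ≅ Z/2

nerve simplices:
  W1={{b},{f},{a,b},{a,f},{b,f},{e,f},{a,b,f}} W2={{b},{c},{f},{a,b},{a,c},{a,f},{b,f},{c,e},{e,f},{a,b,f},{a,c,e}} W3={{b},{d},{f},{a,b},{a,f},{b,f},{e,f},{a,b,f}} W4={{d},{e},{a,e},{c,e},{e,f},{a,c,e}} W5={{a},{d},{a,b},{a,c},{a,e},{a,f},{a,b,f},{a,c,e}}
  W12={{b},{f},{a,b},{a,f},{b,f},{e,f},{a,b,f}} W13={{b},{f},{a,b},{a,f},{b,f},{e,f},{a,b,f}} W14={{e,f}} W15={{a,b},{a,f},{a,b,f}} W23={{b},{f},{a,b},{a,f},{b,f},{e,f},{a,b,f}} W24={{c,e},{e,f},{a,c,e}} W25={{a,b},{a,c},{a,f},{a,b,f},{a,c,e}} W34={{d},{e,f}} W35={{d},{a,b},{a,f},{a,b,f}} W45={{d},{a,e},{a,c,e}}
  W123={{b},{f},{a,b},{a,f},{b,f},{e,f},{a,b,f}} W124={{e,f}} W125={{a,b},{a,f},{a,b,f}} W134={{e,f}} W135={{a,b},{a,f},{a,b,f}} W234={{e,f}} W235={{a,b},{a,f},{a,b,f}} W245={{a,c,e}} W345={{d}}
  W1234={{e,f}} W1235={{a,b},{a,f},{a,b,f}}
C dims 5,10,9,2; δ0: rk_F2 4; δ1: rk_F2 6; δ2: rk_F2 2
degree 0: 5−4−0 = 1 → Ȟ^0 ≅ Z/2
degree 1: 10−6−4 = 0 → Ȟ^1 ≅ 0
degree 2: 9−2−6 = 1 → Ȟ^2 ≅ Z/2


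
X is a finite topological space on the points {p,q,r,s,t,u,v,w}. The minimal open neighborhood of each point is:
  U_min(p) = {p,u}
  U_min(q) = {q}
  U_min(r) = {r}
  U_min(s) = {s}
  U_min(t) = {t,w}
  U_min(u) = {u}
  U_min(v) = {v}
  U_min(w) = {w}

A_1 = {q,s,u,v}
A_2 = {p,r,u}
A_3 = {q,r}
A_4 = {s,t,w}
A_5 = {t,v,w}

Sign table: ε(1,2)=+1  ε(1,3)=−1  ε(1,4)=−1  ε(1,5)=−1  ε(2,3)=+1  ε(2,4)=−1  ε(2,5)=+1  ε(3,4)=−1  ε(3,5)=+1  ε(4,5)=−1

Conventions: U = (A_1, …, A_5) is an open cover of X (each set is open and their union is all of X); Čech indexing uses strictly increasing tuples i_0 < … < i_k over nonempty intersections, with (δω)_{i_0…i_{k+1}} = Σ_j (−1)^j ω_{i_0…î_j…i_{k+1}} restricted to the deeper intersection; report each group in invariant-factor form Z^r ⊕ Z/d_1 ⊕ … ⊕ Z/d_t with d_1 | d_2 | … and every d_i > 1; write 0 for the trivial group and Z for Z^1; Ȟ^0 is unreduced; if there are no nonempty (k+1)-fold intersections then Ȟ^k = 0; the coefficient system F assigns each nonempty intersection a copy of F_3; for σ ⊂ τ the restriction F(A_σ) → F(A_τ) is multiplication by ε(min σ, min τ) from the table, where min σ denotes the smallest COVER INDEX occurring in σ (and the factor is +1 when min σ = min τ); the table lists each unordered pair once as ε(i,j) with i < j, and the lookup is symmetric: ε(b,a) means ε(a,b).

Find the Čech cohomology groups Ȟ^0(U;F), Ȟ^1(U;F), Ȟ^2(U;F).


Ȟ^0(U;F) ≅ 0,  Ȟ^1(U;F) ≅ Z/3,  Ȟ^2(U;F) ≅ 0

nerve of the cover:
  A12={u} A13={q} A14={s} A15={v} A23={r} A45={t,w}
C dims 5,6; δ0: rk_F3 5
Ȟ^0 = (5 − 5) − 0 = 0, so Ȟ^0 ≅ 0
Ȟ^1 = (6 − 0) − 5 = 1, so Ȟ^1 ≅ Z/3
Ȟ^2 = (0 − 0) − 0 = 0, so Ȟ^2 ≅ 0


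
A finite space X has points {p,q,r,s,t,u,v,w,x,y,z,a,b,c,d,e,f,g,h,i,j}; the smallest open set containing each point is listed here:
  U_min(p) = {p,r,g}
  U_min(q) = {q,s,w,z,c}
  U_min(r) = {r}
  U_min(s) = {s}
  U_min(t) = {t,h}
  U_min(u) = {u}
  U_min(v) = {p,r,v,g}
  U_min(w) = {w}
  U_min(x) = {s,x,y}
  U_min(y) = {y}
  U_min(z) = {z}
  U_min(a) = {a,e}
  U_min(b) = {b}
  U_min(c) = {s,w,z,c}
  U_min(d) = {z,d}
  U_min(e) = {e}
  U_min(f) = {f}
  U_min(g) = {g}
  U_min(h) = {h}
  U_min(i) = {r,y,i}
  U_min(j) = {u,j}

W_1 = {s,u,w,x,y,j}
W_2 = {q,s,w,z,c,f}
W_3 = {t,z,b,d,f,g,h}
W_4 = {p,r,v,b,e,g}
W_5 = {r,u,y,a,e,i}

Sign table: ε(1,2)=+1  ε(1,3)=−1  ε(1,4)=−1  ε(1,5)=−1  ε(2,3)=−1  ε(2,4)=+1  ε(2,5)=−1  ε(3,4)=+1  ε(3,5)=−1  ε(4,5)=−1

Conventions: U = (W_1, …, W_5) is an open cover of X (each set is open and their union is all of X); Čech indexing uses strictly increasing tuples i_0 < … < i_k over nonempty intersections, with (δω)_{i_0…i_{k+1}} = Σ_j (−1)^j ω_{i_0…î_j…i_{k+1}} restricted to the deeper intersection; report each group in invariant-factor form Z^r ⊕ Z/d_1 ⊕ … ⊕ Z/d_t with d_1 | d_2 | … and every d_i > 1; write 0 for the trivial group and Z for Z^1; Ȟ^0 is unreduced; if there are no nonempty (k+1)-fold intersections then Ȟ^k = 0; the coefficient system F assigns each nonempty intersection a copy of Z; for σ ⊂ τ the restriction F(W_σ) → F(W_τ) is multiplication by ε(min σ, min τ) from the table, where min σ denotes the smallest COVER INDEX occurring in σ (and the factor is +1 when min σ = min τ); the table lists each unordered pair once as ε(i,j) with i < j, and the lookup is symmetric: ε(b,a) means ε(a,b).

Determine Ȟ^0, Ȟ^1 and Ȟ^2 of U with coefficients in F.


nerve simplices:
  W12={s,w} W15={u,y} W23={z,f} W34={b,g} W45={r,e}
C dims 5,5; δ0: rk 5, SNF 1^4·2
degree 0: 5−5−0 = 0 → Ȟ^0 ≅ 0
degree 1: 5−0−5 = 0 plus torsion [2] → Ȟ^1 ≅ Z/2
degree 2: 0−0−0 = 0 → Ȟ^2 ≅ 0

Ȟ^0(U;F) ≅ 0,  Ȟ^1(U;F) ≅ Z/2,  Ȟ^2(U;F) ≅ 0


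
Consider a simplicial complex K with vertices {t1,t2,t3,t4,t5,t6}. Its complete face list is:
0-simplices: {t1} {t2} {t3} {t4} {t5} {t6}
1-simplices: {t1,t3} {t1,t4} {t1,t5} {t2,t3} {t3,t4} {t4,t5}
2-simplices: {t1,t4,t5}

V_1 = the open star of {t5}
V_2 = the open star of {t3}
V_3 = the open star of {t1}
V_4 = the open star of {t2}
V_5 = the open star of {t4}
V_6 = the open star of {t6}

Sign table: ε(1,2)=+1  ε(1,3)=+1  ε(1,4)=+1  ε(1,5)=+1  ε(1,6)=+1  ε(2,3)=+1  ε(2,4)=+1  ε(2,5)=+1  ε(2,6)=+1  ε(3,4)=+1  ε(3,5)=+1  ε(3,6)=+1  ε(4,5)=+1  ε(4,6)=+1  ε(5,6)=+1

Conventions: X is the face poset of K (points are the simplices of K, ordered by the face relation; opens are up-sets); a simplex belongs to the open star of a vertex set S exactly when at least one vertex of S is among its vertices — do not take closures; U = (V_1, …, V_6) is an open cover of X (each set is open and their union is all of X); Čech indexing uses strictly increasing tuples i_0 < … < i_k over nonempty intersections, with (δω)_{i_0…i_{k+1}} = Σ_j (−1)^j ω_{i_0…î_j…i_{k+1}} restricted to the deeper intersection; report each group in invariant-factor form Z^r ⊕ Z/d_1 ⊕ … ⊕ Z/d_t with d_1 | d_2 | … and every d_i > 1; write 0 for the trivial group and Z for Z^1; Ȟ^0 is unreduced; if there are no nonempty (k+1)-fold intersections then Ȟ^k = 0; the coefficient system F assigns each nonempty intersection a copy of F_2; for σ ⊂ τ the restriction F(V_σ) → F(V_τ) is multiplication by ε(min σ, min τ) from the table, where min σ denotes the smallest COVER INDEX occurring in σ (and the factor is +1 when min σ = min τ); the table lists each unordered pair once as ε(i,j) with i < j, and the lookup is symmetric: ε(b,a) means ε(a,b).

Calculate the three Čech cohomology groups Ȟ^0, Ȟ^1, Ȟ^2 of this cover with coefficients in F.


Ȟ^0 ≅ Z/2 ⊕ Z/2, Ȟ^1 ≅ Z/2 and Ȟ^2 ≅ 0

nerve of the cover:
  V1={{t5},{t1,t5},{t4,t5},{t1,t4,t5}} V2={{t3},{t1,t3},{t2,t3},{t3,t4}} V3={{t1},{t1,t3},{t1,t4},{t1,t5},{t1,t4,t5}} V4={{t2},{t2,t3}} V5={{t4},{t1,t4},{t3,t4},{t4,t5},{t1,t4,t5}} V6={{t6}}
  V13={{t1,t5},{t1,t4,t5}} V15={{t4,t5},{t1,t4,t5}} V23={{t1,t3}} V24={{t2,t3}} V25={{t3,t4}} V35={{t1,t4},{t1,t4,t5}}
  V135={{t1,t4,t5}}
C dims 6,6,1; δ0: rk_F2 4; δ1: rk_F2 1
Ȟ^0 = (6 − 4) − 0 = 2, so Ȟ^0 ≅ Z/2 ⊕ Z/2
Ȟ^1 = (6 − 1) − 4 = 1, so Ȟ^1 ≅ Z/2
Ȟ^2 = (1 − 0) − 1 = 0, so Ȟ^2 ≅ 0


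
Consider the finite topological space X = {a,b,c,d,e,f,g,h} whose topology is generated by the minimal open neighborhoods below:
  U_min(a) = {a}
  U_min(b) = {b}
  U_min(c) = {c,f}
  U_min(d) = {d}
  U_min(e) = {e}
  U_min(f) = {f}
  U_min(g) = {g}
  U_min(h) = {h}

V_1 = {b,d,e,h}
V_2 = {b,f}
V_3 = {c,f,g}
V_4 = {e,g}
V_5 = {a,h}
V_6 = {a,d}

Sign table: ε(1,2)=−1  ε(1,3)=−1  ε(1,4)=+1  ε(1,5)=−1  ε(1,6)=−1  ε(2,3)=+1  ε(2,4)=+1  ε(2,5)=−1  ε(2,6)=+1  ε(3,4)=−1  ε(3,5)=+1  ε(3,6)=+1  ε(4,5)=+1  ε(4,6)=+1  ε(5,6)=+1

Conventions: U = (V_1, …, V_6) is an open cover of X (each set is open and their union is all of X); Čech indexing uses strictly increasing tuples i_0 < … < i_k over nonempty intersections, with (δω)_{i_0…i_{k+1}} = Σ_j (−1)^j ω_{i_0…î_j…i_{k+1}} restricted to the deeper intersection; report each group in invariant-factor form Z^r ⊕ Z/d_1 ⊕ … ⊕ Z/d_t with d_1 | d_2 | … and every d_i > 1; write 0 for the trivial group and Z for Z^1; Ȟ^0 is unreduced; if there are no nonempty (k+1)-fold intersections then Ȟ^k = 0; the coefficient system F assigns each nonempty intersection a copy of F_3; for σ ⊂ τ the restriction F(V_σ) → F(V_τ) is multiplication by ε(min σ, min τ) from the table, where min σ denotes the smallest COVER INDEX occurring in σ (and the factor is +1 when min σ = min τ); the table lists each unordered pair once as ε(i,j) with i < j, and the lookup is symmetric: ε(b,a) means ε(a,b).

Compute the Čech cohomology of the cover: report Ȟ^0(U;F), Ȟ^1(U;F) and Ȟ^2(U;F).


Ȟ^0 = Z/3; Ȟ^1 = Z/3 ⊕ Z/3; Ȟ^2 = 0

intersection data:
  V12={b} V14={e} V15={h} V16={d} V23={f} V34={g} V56={a}
C dims 6,7; δ0: rk_F3 5
Ȟ^0 = (6 − 5) − 0 = 1, so Ȟ^0 ≅ Z/3
Ȟ^1 = (7 − 0) − 5 = 2, so Ȟ^1 ≅ Z/3 ⊕ Z/3
Ȟ^2 = (0 − 0) − 0 = 0, so Ȟ^2 ≅ 0


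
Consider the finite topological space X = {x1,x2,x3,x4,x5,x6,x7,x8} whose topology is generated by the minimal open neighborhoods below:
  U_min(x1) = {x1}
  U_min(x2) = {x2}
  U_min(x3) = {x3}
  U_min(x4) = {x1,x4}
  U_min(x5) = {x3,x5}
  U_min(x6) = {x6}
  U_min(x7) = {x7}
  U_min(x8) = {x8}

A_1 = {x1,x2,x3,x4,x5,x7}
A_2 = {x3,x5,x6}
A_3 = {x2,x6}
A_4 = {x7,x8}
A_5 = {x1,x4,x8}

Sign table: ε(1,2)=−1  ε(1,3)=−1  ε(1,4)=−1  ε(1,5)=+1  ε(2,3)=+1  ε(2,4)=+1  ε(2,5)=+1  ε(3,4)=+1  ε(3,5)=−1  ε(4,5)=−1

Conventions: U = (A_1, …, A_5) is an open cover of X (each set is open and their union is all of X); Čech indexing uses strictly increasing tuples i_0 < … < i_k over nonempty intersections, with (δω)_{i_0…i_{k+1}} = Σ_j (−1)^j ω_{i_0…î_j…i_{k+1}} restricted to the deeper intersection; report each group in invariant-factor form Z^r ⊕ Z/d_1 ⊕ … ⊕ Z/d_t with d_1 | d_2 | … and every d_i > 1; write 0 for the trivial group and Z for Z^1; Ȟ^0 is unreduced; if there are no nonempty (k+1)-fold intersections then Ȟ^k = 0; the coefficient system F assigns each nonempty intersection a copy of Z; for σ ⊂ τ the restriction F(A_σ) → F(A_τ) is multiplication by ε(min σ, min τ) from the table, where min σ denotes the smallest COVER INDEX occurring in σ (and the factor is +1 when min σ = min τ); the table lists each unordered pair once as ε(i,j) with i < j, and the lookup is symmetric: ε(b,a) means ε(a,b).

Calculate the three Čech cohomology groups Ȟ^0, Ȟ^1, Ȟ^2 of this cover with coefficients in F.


nonempty overlaps:
  A12={x3,x5} A13={x2} A14={x7} A15={x1,x4} A23={x6} A45={x8}
C dims 5,6; δ0: rk 4, SNF 1^4
degree 0: 5−4−0 = 1 → Ȟ^0 ≅ Z
degree 1: 6−0−4 = 2 → Ȟ^1 ≅ Z^2
degree 2: 0−0−0 = 0 → Ȟ^2 ≅ 0

Ȟ^0 = Z; Ȟ^1 = Z^2; Ȟ^2 = 0


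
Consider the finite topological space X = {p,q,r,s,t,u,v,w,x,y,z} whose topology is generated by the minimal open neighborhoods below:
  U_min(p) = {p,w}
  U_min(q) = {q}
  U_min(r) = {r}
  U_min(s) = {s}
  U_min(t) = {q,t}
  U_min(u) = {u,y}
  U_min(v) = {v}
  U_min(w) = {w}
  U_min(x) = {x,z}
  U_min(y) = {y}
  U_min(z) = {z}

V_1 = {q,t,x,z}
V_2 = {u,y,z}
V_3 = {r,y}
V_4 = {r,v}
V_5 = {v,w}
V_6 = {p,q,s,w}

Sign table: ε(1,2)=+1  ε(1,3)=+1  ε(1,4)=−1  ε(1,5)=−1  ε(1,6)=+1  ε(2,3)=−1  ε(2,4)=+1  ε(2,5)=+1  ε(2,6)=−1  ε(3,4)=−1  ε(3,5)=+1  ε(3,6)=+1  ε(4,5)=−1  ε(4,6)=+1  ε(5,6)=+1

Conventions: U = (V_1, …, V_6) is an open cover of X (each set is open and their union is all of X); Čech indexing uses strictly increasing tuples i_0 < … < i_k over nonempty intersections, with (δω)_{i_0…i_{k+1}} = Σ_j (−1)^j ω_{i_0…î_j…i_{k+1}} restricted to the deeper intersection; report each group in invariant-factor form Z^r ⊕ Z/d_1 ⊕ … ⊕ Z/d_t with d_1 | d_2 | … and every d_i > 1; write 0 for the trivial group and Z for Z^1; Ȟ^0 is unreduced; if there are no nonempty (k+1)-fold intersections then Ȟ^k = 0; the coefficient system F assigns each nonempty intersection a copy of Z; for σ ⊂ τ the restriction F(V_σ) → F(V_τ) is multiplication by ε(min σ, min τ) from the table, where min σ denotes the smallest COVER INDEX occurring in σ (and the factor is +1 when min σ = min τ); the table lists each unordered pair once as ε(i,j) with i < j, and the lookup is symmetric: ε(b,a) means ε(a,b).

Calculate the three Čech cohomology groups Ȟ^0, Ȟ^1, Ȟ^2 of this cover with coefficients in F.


Ȟ^0 ≅ 0,  Ȟ^1 ≅ Z/2,  Ȟ^2 ≅ 0

nerve of the cover:
  V12={z} V16={q} V23={y} V34={r} V45={v} V56={w}
C dims 6,6; δ0: rk 6, SNF 1^5·2
Ȟ^0 = (6 − 6) − 0 = 0, so Ȟ^0 ≅ 0
Ȟ^1 = (6 − 0) − 6 = 0 plus torsion [2], so Ȟ^1 ≅ Z/2
Ȟ^2 = (0 − 0) − 0 = 0, so Ȟ^2 ≅ 0


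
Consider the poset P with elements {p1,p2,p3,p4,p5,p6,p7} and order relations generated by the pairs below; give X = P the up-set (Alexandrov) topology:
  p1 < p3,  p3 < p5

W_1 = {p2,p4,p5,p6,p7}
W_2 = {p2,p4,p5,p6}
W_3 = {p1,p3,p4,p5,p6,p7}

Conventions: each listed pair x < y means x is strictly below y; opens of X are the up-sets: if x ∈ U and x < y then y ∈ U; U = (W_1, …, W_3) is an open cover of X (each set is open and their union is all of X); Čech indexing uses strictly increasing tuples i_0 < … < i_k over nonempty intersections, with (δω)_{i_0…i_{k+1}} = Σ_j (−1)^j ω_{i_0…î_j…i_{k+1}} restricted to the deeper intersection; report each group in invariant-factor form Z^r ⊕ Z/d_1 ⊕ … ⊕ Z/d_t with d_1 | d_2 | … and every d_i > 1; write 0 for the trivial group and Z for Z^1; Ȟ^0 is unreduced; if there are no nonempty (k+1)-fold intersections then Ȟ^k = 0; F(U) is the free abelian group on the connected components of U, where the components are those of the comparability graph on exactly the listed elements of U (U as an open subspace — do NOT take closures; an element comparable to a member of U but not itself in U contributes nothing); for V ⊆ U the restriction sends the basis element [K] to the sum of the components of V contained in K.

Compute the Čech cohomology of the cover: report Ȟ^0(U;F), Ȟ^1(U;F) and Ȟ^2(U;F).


nerve of the cover:
  W12={p2,p4,p5,p6} W13={p4,p5,p6,p7} W23={p4,p5,p6}
  W123={p4,p5,p6}
components per intersection:
  W1: {p2} {p4} {p5} {p6} {p7}
  W2: {p2} {p4} {p5} {p6}
  W3: {p1,p3,p5} {p4} {p6} {p7}
  W12: {p2} {p4} {p5} {p6}
  W13: {p4} {p5} {p6} {p7}
  W23: {p4} {p5} {p6}
  W123: {p4} {p5} {p6}
C dims 13,11,3; δ0: rk 8, SNF 1^8; δ1: rk 3, SNF 1^3
Ȟ^0 = (13 − 8) − 0 = 5, so Ȟ^0 ≅ Z^5
Ȟ^1 = (11 − 3) − 8 = 0, so Ȟ^1 ≅ 0
Ȟ^2 = (3 − 0) − 3 = 0, so Ȟ^2 ≅ 0

Ȟ^0 ≅ Z^5, Ȟ^1 ≅ 0 and Ȟ^2 ≅ 0


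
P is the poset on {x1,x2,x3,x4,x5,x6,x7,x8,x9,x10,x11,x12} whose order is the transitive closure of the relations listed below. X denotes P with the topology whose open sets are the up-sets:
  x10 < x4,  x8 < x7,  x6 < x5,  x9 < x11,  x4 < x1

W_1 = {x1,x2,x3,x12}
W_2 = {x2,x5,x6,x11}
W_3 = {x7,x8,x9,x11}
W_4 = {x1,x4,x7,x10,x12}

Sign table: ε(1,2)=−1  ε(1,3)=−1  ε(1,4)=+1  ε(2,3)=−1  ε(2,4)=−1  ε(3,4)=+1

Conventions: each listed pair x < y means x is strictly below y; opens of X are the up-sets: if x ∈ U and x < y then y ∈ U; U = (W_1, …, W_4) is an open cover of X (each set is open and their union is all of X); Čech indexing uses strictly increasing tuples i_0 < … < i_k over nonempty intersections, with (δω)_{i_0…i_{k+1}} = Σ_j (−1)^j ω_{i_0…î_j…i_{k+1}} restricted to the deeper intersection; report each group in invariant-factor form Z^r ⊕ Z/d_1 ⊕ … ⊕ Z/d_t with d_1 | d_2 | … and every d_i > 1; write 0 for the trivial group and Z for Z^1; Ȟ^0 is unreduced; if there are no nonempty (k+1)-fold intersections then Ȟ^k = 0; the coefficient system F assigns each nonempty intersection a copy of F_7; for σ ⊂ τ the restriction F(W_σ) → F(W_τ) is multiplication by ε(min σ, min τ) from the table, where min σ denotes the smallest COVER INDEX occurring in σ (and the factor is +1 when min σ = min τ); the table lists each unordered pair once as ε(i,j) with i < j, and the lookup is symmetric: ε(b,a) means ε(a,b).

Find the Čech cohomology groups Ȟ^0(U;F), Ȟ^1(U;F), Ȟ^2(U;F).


nonempty overlaps:
  W12={x2} W14={x1,x12} W23={x11} W34={x7}
C dims 4,4; δ0: rk_F7 3
degree 0: 4−3−0 = 1 → Ȟ^0 ≅ Z/7
degree 1: 4−0−3 = 1 → Ȟ^1 ≅ Z/7
degree 2: 0−0−0 = 0 → Ȟ^2 ≅ 0

Ȟ^0(U;F) ≅ Z/7, Ȟ^1(U;F) ≅ Z/7 and Ȟ^2(U;F) ≅ 0


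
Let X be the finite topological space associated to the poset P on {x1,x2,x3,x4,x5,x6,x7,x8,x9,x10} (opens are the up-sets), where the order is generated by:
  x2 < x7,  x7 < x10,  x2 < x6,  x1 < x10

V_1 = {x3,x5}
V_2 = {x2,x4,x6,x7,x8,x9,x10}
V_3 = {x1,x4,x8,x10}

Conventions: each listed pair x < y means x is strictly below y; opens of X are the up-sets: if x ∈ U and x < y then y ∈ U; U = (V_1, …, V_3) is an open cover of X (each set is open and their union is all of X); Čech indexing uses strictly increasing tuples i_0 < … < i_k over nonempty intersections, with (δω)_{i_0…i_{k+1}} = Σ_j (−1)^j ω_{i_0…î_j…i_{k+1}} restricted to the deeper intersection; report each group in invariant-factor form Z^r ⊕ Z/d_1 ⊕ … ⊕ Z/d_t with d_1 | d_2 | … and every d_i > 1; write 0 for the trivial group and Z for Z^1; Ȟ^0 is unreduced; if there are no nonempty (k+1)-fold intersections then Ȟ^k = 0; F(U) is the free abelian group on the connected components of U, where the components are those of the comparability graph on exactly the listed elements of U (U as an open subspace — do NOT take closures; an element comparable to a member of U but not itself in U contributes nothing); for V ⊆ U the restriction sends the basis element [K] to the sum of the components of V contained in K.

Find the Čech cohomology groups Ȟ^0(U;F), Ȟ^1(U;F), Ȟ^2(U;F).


Ȟ^0 ≅ Z^6, Ȟ^1 ≅ 0, Ȟ^2 ≅ 0

nonempty intersections:
  V23={x4,x8,x10}
components per intersection:
  V1: {x3} {x5}
  V2: {x2,x6,x7,x10} {x4} {x8} {x9}
  V3: {x1,x10} {x4} {x8}
  V23: {x4} {x8} {x10}
C dims 9,3; δ0: rk 3, SNF 1^3
Ȟ^0: (9−3)−0=6 ⇒ Z^6
Ȟ^1: (3−0)−3=0 ⇒ 0
Ȟ^2: (0−0)−0=0 ⇒ 0
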